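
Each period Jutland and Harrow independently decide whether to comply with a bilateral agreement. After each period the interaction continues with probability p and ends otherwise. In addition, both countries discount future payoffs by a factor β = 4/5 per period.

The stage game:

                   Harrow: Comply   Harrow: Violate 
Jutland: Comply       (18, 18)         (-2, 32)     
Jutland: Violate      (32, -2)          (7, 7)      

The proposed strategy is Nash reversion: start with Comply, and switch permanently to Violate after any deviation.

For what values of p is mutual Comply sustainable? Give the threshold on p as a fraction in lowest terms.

Expected continuation weight on next period's payoff is β·p = 4/5·p, which plays the role of the discount factor.
Cooperation requires 4/5·p ≥ (32−18)/(32−7) = 14/25, hence p ≥ 7/10.

7/10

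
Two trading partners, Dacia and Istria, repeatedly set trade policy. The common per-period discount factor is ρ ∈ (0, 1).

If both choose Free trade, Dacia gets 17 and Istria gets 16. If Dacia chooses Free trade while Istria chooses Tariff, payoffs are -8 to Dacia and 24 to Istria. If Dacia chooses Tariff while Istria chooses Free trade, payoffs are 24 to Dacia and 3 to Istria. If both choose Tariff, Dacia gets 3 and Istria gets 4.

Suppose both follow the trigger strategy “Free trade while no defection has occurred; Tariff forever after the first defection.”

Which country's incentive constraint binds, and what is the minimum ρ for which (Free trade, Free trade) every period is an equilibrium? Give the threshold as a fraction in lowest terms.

Istria; ρ ≥ 2/5

Dacia's threshold: (24−17)/(24−3) = 1/3.
Istria's threshold: (24−16)/(24−4) = 2/5.
1/3 < 2/5, so Istria binds and ρ* = 2/5.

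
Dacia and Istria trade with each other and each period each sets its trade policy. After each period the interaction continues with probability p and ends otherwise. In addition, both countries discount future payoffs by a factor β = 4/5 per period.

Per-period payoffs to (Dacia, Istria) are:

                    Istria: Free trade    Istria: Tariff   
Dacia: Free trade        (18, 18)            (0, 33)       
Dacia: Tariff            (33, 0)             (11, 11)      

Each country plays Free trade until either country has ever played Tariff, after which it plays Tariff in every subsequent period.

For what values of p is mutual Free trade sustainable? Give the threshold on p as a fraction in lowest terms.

75/88

Expected continuation weight on next period's payoff is β·p = 4/5·p, which plays the role of the discount factor.
Cooperation requires 4/5·p ≥ (33−18)/(33−11) = 15/22, hence p ≥ 75/88.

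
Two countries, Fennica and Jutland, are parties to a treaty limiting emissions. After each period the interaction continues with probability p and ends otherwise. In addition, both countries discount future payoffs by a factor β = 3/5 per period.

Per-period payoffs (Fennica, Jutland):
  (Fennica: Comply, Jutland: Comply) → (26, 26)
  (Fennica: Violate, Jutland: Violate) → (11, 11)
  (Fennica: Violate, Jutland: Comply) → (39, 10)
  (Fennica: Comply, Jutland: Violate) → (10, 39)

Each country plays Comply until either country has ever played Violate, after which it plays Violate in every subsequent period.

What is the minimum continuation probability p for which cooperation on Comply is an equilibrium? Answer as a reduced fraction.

With continuation probability p and discount β, the effective per-period discount factor is βp.
Grim-trigger IC: βp ≥ (39−26)/(39−11) = 13/28.
So p ≥ (13/28)/(3/5) = 65/84.

65/84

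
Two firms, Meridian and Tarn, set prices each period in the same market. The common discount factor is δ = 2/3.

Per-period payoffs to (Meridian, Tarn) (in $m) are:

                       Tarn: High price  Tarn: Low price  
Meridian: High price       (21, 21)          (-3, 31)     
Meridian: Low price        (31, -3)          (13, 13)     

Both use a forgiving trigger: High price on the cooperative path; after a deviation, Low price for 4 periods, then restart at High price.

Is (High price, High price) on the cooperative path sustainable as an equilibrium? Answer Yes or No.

Yes

IC: δ+…+δ^4 ≥ (31−21)/(21−13) = 5/4.
At δ = 2/3: partial sum = 1.6049 ≥ 1.2500. Cooperation sustainable.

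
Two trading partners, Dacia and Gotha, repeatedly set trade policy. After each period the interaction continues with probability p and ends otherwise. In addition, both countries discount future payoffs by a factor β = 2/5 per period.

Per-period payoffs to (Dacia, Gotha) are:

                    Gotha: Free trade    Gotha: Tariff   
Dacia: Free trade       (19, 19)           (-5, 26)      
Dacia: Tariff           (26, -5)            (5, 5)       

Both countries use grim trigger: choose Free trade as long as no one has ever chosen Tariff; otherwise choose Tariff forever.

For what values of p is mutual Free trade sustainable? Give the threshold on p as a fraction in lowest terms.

Expected continuation weight on next period's payoff is β·p = 2/5·p, which plays the role of the discount factor.
Cooperation requires 2/5·p ≥ (26−19)/(26−5) = 1/3, hence p ≥ 5/6.

5/6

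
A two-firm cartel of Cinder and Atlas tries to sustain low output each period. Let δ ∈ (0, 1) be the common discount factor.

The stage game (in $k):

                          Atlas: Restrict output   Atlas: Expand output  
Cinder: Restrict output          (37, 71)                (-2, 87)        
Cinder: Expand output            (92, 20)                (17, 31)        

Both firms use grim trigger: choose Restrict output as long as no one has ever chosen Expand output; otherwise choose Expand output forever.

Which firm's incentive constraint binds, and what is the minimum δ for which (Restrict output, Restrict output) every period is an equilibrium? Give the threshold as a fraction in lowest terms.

For Cinder: deviation gain 92−37 = 55, per-period punishment loss 37−17 = 20. IC gives δ ≥ 55/75 = 11/15.
For Atlas: gain 16, loss 40 per period, so δ ≥ 16/56 = 2/7.
The tighter constraint is Cinder's, so cooperation needs δ ≥ 11/15.

Cinder; δ ≥ 11/15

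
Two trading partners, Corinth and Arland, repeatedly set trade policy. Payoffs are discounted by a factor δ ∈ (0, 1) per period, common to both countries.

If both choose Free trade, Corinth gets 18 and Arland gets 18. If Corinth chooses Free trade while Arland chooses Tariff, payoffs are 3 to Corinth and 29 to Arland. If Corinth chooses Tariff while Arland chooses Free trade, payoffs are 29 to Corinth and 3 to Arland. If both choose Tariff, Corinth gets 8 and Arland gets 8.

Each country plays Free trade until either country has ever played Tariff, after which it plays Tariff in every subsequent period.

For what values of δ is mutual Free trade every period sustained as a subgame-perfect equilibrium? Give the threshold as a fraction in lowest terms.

One-period gain from deviating is 29 − 18 = 11. The loss is 18 − 8 = 10 in every subsequent period, with present value 10·δ/(1−δ).
Deviation is unprofitable when 10·δ/(1−δ) ≥ 11, i.e. δ/(1−δ) ≥ 11/10.
Equivalently δ ≥ 11/(11+10) = 11/21.

11/21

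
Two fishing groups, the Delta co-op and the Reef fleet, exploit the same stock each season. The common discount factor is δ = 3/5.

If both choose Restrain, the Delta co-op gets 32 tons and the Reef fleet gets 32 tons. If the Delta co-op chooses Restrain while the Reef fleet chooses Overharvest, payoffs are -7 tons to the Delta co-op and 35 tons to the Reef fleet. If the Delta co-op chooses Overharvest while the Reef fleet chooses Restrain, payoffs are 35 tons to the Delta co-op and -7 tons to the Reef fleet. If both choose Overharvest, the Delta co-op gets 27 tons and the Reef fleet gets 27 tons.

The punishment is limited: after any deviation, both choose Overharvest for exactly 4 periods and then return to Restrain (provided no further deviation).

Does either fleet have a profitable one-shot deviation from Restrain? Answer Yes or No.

A one-shot deviation gives 35 now, then 27 for 4 periods, then back to 32.
Gain from deviating: (35−32) today; loss: (32−27) in each of the next 4 periods.
No-deviation condition: (32−27)(δ+…+δ^4) ≥ 35−32, i.e. δ+…+δ^4 ≥ 3/5.
At δ = 3/5: δ+…+δ^4 = 1.3056 ≥ 0.6000.
So cooperation is sustainable.

No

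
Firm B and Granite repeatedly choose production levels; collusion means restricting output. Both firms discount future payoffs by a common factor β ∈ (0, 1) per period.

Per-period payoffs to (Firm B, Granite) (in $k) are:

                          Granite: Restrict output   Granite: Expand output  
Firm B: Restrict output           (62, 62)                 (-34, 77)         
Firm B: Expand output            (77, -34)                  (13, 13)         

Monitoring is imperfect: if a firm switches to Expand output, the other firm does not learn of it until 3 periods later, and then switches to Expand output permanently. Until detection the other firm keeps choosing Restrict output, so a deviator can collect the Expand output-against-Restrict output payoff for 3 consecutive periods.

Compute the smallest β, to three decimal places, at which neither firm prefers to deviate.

Deviating for the 3 undetected periods gains 77−62 = 15 per period over cooperation, then loses 62−13 = 49 per period forever once punishment starts.
Gain: 15(1 + β + … + β^2); loss: 49·β^3/(1−β).
No profitable deviation ⇔ 15(1−β^3) ≤ 49·β^3, i.e. β^3 ≥ 15/(15+49) = 15/64.
Hence β ≥ (15/64)^(1/3) ≈ 0.617.

0.617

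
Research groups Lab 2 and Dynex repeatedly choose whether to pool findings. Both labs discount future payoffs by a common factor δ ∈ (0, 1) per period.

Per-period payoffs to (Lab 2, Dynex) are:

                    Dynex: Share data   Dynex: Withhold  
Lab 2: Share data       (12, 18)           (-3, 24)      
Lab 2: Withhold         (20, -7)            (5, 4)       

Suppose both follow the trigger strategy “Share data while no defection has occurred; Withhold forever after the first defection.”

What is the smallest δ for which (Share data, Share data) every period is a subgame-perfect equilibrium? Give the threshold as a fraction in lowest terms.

8/15

Lab 2's threshold: (20−12)/(20−5) = 8/15.
Dynex's threshold: (24−18)/(24−4) = 3/10.
8/15 > 3/10, so Lab 2 binds and δ* = 8/15.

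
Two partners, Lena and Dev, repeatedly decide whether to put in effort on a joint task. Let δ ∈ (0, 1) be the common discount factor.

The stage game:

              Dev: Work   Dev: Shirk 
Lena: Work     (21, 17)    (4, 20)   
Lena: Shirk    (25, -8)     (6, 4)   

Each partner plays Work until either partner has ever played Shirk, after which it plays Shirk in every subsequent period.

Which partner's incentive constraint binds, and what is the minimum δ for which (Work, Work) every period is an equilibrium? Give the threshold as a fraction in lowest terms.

For Lena: deviation gain 25−21 = 4, per-period punishment loss 21−6 = 15. IC gives δ ≥ 4/19.
For Dev: gain 3, loss 13 per period, so δ ≥ 3/16.
The tighter constraint is Lena's, so cooperation needs δ ≥ 4/19.

Lena; δ ≥ 4/19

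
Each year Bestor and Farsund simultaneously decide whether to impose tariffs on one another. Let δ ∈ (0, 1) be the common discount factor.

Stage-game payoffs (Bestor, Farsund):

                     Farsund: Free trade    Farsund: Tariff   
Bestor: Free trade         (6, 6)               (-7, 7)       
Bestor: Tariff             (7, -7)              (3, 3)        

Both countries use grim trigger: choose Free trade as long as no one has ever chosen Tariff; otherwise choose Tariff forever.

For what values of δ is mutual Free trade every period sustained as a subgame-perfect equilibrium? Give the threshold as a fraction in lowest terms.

1/4

Under grim trigger the critical discount factor is (T−C)/(T−P) with T = 7, C = 6, P = 3.
δ* = (7−6)/(7−3) = 1/4.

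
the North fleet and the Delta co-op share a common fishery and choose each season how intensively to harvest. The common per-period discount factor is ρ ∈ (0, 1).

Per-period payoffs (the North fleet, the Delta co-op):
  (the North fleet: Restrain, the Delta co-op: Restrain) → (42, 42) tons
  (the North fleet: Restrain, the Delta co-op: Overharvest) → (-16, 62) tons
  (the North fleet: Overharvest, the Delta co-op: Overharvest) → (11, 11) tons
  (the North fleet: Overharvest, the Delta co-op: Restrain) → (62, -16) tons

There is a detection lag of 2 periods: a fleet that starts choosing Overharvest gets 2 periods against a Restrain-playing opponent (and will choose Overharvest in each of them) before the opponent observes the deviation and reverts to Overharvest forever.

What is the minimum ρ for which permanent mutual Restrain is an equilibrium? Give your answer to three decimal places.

The best deviation is to choose Overharvest for all 2 undetected periods, earning 62 each, then 11 forever once detected.
Deviation value: 62(1−ρ^2)/(1−ρ) + 11ρ^2/(1−ρ); cooperation value: 42/(1−ρ).
IC: 42 ≥ 62(1−ρ^2) + 11ρ^2 = 62 − 51ρ^2.
So ρ^2 ≥ 20/51, giving ρ ≥ (20/51)^(1/2) ≈ 0.626.

0.626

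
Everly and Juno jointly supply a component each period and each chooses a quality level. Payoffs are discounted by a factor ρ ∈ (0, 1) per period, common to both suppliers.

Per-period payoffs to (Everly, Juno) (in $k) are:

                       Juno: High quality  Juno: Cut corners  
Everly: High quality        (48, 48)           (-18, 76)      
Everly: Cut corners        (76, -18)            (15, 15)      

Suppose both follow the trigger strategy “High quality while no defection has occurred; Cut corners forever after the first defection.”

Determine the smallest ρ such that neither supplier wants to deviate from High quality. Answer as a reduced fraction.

48/(1−ρ) ≥ 76 + 15ρ/(1−ρ)
48 ≥ 76 − 61ρ
ρ ≥ 28/61.

28/61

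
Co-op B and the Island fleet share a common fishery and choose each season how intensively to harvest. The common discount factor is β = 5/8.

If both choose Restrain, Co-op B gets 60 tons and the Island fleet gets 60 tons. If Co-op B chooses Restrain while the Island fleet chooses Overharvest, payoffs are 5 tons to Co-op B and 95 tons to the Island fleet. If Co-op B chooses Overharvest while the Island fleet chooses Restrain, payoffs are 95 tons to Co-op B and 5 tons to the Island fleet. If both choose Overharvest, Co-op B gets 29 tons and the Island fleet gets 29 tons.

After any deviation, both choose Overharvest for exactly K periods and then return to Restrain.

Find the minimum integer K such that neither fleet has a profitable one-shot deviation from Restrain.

Need Σ_{k=1}^{K} β^k ≥ (95−60)/(60−29) = 1.1290 at β = 5/8.
At K = 2 the sum is 1.0156 < 1.1290; at K = 3 it is 1.2598 ≥ 1.1290.
So the minimum punishment length is K = 3.

3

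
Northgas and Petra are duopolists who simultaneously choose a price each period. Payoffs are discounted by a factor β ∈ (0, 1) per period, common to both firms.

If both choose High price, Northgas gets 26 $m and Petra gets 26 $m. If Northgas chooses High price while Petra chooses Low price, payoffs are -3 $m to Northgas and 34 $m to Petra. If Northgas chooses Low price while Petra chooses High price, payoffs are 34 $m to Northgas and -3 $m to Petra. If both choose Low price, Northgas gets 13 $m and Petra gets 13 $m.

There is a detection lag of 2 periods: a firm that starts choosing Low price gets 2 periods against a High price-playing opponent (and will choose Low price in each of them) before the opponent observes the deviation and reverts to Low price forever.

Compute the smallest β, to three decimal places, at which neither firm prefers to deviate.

0.617

The best deviation is to choose Low price for all 2 undetected periods, earning 34 each, then 13 forever once detected.
Deviation value: 34(1−β^2)/(1−β) + 13β^2/(1−β); cooperation value: 26/(1−β).
IC: 26 ≥ 34(1−β^2) + 13β^2 = 34 − 21β^2.
So β^2 ≥ 8/21, giving β ≥ (8/21)^(1/2) ≈ 0.617.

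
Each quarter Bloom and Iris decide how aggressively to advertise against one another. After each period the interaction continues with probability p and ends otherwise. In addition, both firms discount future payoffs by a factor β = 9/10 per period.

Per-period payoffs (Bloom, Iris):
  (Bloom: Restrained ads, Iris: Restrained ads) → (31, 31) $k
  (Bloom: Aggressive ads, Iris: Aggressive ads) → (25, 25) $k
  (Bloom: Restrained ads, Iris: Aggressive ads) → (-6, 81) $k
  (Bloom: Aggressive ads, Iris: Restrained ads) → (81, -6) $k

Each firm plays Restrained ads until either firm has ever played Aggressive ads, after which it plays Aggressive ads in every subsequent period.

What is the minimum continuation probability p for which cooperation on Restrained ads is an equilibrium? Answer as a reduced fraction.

With continuation probability p and discount β, the effective per-period discount factor is βp.
Grim-trigger IC: βp ≥ (81−31)/(81−25) = 25/28.
So p ≥ (25/28)/(9/10) = 125/126.

125/126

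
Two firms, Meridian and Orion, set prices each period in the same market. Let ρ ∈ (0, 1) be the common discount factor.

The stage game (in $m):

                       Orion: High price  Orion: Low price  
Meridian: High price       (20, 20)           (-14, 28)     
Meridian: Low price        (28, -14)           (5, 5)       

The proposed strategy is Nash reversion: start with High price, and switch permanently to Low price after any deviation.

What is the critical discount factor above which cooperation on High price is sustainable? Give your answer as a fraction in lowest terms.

8/23

One-period gain from deviating is 28 − 20 = 8. The loss is 20 − 5 = 15 in every subsequent period, with present value 15·ρ/(1−ρ).
Deviation is unprofitable when 15·ρ/(1−ρ) ≥ 8, i.e. ρ/(1−ρ) ≥ 8/15.
Equivalently ρ ≥ 8/(8+15) = 8/23.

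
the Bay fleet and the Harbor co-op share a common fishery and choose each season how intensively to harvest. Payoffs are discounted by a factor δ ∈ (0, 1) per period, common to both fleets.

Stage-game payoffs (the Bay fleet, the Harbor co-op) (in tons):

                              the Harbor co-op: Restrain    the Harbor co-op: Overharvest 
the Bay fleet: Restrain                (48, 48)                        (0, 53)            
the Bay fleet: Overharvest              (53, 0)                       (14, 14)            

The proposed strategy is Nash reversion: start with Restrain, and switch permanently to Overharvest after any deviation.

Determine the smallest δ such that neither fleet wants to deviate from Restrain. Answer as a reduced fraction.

5/39

Cooperation forever yields 48 each period: 48/(1−δ).
Deviating yields 53 once, then 14 forever: 53 + 14δ/(1−δ).
No profitable deviation requires 48/(1−δ) ≥ 53 + 14δ/(1−δ).
Multiplying by (1−δ): 48 ≥ 53(1−δ) + 14δ = 53 − 39δ.
So 39δ ≥ 5, i.e. δ ≥ 5/39.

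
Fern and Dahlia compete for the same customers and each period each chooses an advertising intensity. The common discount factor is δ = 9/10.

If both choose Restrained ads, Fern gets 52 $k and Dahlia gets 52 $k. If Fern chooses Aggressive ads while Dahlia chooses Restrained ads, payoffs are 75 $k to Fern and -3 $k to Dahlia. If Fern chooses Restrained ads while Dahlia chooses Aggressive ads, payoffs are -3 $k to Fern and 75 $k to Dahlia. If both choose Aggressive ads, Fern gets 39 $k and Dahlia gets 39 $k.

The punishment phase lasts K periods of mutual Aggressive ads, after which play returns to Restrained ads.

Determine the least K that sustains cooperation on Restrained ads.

Need Σ_{k=1}^{K} δ^k ≥ (75−52)/(52−39) = 1.7692 at δ = 9/10.
At K = 2 the sum is 1.7100 < 1.7692; at K = 3 it is 2.4390 ≥ 1.7692.
So the minimum punishment length is K = 3.

3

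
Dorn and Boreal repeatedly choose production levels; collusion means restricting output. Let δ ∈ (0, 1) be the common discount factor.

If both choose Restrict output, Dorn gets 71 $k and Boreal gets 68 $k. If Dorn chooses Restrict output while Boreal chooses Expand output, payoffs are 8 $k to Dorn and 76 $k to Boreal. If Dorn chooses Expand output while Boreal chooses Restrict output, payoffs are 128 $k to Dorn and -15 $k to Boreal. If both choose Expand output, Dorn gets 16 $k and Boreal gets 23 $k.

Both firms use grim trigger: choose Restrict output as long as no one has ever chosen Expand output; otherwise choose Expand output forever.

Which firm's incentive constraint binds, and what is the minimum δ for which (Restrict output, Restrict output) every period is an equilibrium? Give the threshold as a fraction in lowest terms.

For Dorn: deviation gain 128−71 = 57, per-period punishment loss 71−16 = 55. IC gives δ ≥ 57/112.
For Boreal: gain 8, loss 45 per period, so δ ≥ 8/53.
The tighter constraint is Dorn's, so cooperation needs δ ≥ 57/112.

Dorn; δ ≥ 57/112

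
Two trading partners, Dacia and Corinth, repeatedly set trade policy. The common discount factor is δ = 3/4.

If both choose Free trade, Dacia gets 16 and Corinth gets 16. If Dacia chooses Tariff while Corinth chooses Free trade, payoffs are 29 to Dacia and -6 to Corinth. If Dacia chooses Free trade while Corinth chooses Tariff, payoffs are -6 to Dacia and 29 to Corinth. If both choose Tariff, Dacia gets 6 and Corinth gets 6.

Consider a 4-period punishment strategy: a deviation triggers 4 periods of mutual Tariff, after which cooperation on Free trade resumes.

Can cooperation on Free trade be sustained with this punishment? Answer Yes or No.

Yes

Comparing payoff streams over the 5 periods until play realigns: cooperate → 16(1+δ+…+δ^4); deviate → 29 + 6(δ+…+δ^4).
Cooperation is sustained iff (16−6)(δ+…+δ^4) ≥ 29−16.
δ+…+δ^4 = 3/4·(1−(3/4)^4)/(1−3/4) = 2.0508, and (29−16)/(16−6) = 1.3000.
2.0508 ≥ 1.3000, so cooperation is sustainable.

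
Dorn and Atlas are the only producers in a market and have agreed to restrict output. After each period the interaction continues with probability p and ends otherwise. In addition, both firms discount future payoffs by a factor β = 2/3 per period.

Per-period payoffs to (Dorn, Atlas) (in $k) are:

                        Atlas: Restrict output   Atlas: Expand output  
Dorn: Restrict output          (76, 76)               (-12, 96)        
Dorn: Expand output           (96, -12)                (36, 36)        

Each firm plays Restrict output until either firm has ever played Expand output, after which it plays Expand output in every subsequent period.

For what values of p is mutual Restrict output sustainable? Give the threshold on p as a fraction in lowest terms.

1/2

With continuation probability p and discount β, the effective per-period discount factor is βp.
Grim-trigger IC: βp ≥ (96−76)/(96−36) = 1/3.
So p ≥ (1/3)/(2/3) = 1/2.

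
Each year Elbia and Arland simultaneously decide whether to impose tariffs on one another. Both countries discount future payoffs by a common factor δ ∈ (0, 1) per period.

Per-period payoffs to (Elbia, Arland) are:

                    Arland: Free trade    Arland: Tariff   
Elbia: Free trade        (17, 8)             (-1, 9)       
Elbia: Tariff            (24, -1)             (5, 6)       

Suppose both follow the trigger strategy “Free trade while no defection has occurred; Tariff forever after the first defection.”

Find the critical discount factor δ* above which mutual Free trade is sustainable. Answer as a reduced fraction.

7/19

For Elbia: deviation gain 24−17 = 7, per-period punishment loss 17−5 = 12. IC gives δ ≥ 7/19.
For Arland: gain 1, loss 2 per period, so δ ≥ 1/3.
The tighter constraint is Elbia's, so cooperation needs δ ≥ 7/19.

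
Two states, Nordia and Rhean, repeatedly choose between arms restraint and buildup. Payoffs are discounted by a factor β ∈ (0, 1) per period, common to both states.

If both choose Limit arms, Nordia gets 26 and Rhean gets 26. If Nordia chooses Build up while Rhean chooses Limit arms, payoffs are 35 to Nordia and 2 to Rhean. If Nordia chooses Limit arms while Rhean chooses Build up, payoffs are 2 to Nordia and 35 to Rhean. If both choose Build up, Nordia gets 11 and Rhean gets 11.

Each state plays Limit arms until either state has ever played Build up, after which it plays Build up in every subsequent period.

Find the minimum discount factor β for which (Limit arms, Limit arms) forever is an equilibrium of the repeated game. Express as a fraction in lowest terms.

26/(1−β) ≥ 35 + 11β/(1−β)
26 ≥ 35 − 24β
β ≥ 9/24 = 3/8.

3/8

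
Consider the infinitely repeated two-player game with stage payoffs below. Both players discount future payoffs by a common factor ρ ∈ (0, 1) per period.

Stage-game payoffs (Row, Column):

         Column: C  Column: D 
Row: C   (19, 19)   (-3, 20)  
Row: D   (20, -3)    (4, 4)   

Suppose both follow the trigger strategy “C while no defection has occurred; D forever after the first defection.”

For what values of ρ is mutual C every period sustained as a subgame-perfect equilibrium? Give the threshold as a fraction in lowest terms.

1/16

Under grim trigger the critical discount factor is (T−C)/(T−P) with T = 20, C = 19, P = 4.
ρ* = (20−19)/(20−4) = 1/16.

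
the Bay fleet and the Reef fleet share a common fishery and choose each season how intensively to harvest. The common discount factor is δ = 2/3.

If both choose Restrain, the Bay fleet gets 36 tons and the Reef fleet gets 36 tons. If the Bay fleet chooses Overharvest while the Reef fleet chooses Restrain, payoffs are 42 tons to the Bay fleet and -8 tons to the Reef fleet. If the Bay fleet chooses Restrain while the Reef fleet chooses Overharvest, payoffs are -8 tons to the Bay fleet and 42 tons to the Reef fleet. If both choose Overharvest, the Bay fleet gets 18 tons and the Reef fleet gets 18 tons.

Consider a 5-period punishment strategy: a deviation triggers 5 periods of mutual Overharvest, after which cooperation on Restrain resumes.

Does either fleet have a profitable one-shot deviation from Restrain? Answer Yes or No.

No

A one-shot deviation gives 42 now, then 18 for 5 periods, then back to 36.
Gain from deviating: (42−36) today; loss: (36−18) in each of the next 5 periods.
No-deviation condition: (36−18)(δ+…+δ^5) ≥ 42−36, i.e. δ+…+δ^5 ≥ 1/3.
At δ = 2/3: δ+…+δ^5 = 1.7366 ≥ 0.3333.
So cooperation is sustainable.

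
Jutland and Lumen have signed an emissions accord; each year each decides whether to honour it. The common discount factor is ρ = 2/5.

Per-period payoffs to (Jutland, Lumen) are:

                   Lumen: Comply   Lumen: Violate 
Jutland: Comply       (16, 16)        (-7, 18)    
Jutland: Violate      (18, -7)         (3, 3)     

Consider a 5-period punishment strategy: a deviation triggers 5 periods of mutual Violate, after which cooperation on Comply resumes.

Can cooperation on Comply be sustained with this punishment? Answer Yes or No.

Yes

Comparing payoff streams over the 6 periods until play realigns: cooperate → 16(1+ρ+…+ρ^5); deviate → 18 + 3(ρ+…+ρ^5).
Cooperation is sustained iff (16−3)(ρ+…+ρ^5) ≥ 18−16.
ρ+…+ρ^5 = 2/5·(1−(2/5)^5)/(1−2/5) = 0.6598, and (18−16)/(16−3) = 0.1538.
0.6598 ≥ 0.1538, so cooperation is sustainable.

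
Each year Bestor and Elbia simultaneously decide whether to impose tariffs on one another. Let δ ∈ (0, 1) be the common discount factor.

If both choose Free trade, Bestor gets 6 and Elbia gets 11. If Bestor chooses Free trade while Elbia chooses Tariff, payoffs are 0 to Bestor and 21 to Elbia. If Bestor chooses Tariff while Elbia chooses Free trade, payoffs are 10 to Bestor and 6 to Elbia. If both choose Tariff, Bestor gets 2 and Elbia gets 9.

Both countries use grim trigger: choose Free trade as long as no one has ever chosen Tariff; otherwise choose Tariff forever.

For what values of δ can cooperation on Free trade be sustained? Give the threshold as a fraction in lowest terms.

5/6

Bestor: cooperation gives 6 each period; deviation gives 10 once then 2 forever.
  6/(1−δ) ≥ 10 + 2δ/(1−δ) ⇒ δ ≥ 4/8 = 1/2.
Elbia: cooperation gives 11 each period; deviation gives 21 once then 9 forever.
  δ ≥ 10/12 = 5/6.
Both must hold, so the binding constraint is Elbia's: δ ≥ 5/6.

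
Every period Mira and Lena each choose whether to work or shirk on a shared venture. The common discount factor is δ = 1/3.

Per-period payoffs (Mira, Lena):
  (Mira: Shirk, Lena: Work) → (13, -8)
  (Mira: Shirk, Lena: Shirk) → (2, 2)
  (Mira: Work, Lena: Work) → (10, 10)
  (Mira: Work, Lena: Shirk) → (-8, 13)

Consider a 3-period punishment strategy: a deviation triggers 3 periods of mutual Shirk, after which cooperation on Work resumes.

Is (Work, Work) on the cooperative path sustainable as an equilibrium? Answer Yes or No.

IC: δ+…+δ^3 ≥ (13−10)/(10−2) = 3/8.
At δ = 1/3: partial sum = 0.4815 ≥ 0.3750. Cooperation sustainable.

Yes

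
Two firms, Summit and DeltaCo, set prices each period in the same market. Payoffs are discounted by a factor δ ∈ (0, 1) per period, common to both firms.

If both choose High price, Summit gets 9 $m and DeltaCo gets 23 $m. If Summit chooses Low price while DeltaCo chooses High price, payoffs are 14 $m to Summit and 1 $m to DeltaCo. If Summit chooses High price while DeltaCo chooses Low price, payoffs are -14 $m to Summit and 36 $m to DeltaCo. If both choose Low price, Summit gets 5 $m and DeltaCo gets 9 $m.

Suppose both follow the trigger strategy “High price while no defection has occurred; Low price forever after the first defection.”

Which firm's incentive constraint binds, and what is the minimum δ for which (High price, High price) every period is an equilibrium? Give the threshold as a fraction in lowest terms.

Summit: cooperation gives 9 each period; deviation gives 14 once then 5 forever.
  9/(1−δ) ≥ 14 + 5δ/(1−δ) ⇒ δ ≥ 5/9.
DeltaCo: cooperation gives 23 each period; deviation gives 36 once then 9 forever.
  δ ≥ 13/27.
Both must hold, so the binding constraint is Summit's: δ ≥ 5/9.

Summit; δ ≥ 5/9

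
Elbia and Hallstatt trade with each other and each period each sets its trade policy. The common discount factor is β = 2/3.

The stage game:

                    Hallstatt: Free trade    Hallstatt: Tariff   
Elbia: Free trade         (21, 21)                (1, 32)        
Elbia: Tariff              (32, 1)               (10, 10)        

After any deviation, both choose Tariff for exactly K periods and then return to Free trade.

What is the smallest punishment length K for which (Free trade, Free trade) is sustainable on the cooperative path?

2

Need Σ_{k=1}^{K} β^k ≥ (32−21)/(21−10) = 1.0000 at β = 2/3.
At K = 1 the sum is 0.6667 < 1.0000; at K = 2 it is 1.1111 ≥ 1.0000.
So the minimum punishment length is K = 2.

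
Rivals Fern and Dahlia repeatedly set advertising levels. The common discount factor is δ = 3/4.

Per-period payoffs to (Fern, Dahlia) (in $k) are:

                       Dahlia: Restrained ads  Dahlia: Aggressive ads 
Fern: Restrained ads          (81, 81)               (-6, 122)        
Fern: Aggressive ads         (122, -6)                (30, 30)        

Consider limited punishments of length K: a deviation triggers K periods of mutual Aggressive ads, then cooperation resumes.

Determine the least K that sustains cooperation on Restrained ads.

2

IC: δ(1−δ^K)/(1−δ) ≥ (122−81)/(81−30) = 41/51.
With δ = 3/4: need 1 − δ^K ≥ 41/51·(1−3/4)/(3/4), i.e. δ^K ≤ 0.7320.
Since (3/4)^1 = 0.7500 and (3/4)^2 = 0.5625, the smallest such K is 2.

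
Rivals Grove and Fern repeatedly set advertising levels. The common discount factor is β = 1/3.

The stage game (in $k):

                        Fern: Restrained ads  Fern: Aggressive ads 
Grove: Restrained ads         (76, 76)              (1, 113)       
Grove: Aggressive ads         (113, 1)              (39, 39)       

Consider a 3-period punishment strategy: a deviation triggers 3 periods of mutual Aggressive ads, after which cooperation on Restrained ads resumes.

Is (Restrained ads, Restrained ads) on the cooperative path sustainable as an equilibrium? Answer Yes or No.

No

Comparing payoff streams over the 4 periods until play realigns: cooperate → 76(1+β+…+β^3); deviate → 113 + 39(β+…+β^3).
Cooperation is sustained iff (76−39)(β+…+β^3) ≥ 113−76.
β+…+β^3 = 1/3·(1−(1/3)^3)/(1−1/3) = 0.4815, and (113−76)/(76−39) = 1.0000.
0.4815 < 1.0000, so cooperation is not sustainable.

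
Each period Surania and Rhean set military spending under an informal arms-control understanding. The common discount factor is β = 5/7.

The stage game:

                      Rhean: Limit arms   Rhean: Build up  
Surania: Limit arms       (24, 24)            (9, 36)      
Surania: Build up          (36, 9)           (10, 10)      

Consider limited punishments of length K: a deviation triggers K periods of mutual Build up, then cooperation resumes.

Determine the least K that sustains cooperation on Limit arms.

2

No profitable deviation requires (24−10)(β+…+β^K) ≥ 36−24, i.e. β+…+β^K ≥ 6/7 ≈ 0.8571.
With β = 5/7, the partial sums are K=1: 0.7143, K=2: 1.2245.
K = 2 is the first length at which the sum reaches 0.8571.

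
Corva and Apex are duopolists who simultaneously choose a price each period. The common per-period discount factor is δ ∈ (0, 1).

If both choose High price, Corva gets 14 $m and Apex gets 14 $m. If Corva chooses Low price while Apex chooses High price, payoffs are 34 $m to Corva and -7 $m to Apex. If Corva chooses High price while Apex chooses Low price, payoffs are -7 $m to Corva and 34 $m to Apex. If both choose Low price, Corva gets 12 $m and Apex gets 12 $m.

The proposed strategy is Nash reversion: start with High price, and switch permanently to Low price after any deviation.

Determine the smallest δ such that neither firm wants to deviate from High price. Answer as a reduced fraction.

10/11

14/(1−δ) ≥ 34 + 12δ/(1−δ)
14 ≥ 34 − 22δ
δ ≥ 20/22 = 10/11.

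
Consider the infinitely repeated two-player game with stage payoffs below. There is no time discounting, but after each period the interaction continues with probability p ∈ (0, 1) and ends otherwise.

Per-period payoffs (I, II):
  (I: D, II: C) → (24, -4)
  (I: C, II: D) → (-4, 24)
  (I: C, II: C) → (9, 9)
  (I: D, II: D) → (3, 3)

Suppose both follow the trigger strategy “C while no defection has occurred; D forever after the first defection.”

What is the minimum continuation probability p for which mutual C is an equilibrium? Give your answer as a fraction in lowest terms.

5/7

With no time discounting, the continuation probability p plays the role of the discount factor.
Grim-trigger IC: 9/(1−p) ≥ 24 + 3p/(1−p) ⇒ p ≥ (24−9)/(24−3) = 5/7.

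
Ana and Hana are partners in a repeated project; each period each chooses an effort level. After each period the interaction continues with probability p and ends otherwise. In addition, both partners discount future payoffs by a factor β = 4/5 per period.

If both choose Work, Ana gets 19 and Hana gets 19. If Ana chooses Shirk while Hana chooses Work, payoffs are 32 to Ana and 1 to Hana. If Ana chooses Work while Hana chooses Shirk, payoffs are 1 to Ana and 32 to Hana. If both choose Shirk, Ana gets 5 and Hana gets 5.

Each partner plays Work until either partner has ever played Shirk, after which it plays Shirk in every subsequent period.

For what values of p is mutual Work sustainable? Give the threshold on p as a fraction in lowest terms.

65/108

With continuation probability p and discount β, the effective per-period discount factor is βp.
Grim-trigger IC: βp ≥ (32−19)/(32−5) = 13/27.
So p ≥ (13/27)/(4/5) = 65/108.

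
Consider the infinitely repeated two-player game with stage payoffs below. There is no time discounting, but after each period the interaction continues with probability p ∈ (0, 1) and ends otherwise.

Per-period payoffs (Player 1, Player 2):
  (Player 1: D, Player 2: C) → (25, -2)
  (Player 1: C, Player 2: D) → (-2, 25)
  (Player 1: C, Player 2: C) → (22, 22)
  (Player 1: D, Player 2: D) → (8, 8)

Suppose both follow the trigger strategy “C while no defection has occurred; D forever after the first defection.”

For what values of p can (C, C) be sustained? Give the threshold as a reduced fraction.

Expected cooperation value is 22 + p·22 + p²·22 + … = 22/(1−p); deviation gives 25 + p·8/(1−p).
22 ≥ 25(1−p) + 8p ⇒ 17p ≥ 3 ⇒ p ≥ 3/17.

3/17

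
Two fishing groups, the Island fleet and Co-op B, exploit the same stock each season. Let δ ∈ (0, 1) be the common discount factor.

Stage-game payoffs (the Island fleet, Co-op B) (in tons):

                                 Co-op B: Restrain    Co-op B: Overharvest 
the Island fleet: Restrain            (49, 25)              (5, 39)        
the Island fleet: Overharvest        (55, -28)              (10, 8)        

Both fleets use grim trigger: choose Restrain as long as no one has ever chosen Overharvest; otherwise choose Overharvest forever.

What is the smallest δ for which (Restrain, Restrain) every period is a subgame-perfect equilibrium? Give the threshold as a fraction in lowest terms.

14/31

the Island fleet's threshold: (55−49)/(55−10) = 2/15.
Co-op B's threshold: (39−25)/(39−8) = 14/31.
2/15 < 14/31, so Co-op B binds and δ* = 14/31.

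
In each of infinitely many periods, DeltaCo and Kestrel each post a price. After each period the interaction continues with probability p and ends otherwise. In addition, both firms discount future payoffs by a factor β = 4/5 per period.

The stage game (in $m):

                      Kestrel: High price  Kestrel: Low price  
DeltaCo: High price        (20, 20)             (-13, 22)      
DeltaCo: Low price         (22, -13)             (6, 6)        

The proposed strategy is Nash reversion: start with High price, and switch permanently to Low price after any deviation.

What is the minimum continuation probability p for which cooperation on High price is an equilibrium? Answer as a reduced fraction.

5/32

Expected continuation weight on next period's payoff is β·p = 4/5·p, which plays the role of the discount factor.
Cooperation requires 4/5·p ≥ (22−20)/(22−6) = 1/8, hence p ≥ 5/32.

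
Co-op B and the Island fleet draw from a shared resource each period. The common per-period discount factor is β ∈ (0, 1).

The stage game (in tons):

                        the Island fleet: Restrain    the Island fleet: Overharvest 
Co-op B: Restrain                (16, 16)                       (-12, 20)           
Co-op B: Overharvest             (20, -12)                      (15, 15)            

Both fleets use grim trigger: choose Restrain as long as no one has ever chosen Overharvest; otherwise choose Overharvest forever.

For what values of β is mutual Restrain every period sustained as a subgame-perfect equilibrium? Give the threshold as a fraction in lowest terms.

Under grim trigger the critical discount factor is (T−C)/(T−P) with T = 20, C = 16, P = 15.
β* = (20−16)/(20−15) = 4/5.

4/5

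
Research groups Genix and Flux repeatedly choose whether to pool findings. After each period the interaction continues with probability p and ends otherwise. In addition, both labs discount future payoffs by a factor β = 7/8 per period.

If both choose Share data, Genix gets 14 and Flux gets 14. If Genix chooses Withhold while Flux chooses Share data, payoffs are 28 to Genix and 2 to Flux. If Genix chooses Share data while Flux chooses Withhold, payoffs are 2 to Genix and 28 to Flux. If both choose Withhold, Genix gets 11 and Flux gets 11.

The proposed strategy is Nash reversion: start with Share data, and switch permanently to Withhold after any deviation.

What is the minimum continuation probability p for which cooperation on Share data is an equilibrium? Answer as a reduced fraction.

With continuation probability p and discount β, the effective per-period discount factor is βp.
Grim-trigger IC: βp ≥ (28−14)/(28−11) = 14/17.
So p ≥ (14/17)/(7/8) = 16/17.

16/17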